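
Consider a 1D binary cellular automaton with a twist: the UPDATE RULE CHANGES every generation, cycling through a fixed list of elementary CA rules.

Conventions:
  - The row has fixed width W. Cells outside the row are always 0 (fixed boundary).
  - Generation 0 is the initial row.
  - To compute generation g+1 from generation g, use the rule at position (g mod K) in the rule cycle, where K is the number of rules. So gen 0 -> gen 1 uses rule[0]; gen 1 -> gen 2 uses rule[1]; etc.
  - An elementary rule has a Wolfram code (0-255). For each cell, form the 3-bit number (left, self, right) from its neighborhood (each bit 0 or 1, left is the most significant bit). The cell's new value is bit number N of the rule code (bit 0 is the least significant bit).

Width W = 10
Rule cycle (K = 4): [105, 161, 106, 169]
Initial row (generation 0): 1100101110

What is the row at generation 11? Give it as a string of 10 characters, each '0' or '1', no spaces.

Answer: 0101111000

Derivation:
Gen 0: 1100101110
Gen 1 (rule 105): 1100011010
Gen 2 (rule 161): 0001000100
Gen 3 (rule 106): 0010001000
Gen 4 (rule 169): 1000100011
Gen 5 (rule 105): 0010001011
Gen 6 (rule 161): 1000100100
Gen 7 (rule 106): 0001001000
Gen 8 (rule 169): 1100000011
Gen 9 (rule 105): 1101111011
Gen 10 (rule 161): 0010110100
Gen 11 (rule 106): 0101111000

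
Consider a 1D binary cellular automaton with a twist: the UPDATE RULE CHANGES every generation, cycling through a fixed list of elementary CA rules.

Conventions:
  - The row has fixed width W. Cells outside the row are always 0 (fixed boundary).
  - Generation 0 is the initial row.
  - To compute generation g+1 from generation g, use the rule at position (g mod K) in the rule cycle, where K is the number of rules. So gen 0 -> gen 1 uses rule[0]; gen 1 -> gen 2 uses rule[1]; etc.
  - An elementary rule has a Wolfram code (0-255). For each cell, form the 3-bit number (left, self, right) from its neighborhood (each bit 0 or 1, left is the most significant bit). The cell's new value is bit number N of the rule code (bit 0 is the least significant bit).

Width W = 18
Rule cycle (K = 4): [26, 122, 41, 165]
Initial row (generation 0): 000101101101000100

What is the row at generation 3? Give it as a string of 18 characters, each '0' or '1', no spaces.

Gen 0: 000101101101000100
Gen 1 (rule 26): 001001001000101010
Gen 2 (rule 122): 010110110101010101
Gen 3 (rule 41): 001101101010101010

Answer: 001101101010101010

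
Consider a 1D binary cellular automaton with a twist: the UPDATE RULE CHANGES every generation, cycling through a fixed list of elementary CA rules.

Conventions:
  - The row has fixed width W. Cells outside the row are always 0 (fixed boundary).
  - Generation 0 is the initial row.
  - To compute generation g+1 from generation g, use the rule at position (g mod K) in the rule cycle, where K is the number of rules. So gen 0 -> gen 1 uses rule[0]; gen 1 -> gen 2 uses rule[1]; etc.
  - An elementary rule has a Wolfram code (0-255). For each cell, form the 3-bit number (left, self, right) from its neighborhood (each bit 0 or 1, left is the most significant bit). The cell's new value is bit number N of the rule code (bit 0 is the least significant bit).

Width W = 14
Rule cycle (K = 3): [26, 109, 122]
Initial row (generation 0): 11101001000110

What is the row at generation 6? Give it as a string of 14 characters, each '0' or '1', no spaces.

Answer: 11111101101101

Derivation:
Gen 0: 11101001000110
Gen 1 (rule 26): 10000110101101
Gen 2 (rule 109): 10110111111111
Gen 3 (rule 122): 01111100000001
Gen 4 (rule 26): 11000010000010
Gen 5 (rule 109): 11011010111010
Gen 6 (rule 122): 11111101101101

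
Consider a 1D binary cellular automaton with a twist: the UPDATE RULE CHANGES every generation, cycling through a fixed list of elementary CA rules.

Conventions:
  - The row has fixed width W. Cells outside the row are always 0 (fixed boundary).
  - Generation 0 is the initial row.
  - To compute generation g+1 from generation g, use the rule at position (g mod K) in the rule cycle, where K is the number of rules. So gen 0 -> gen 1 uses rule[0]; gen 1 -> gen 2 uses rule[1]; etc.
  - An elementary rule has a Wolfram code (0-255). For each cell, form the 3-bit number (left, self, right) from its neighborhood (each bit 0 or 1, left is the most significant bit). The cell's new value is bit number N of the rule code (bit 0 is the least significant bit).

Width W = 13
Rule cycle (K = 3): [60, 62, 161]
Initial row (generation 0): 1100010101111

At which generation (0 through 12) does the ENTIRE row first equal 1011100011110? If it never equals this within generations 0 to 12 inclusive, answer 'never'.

Gen 0: 1100010101111
Gen 1 (rule 60): 1010011111000
Gen 2 (rule 62): 1111110000100
Gen 3 (rule 161): 0111100110001
Gen 4 (rule 60): 0100010101001
Gen 5 (rule 62): 1110111111111
Gen 6 (rule 161): 0101011111110
Gen 7 (rule 60): 0111110000001
Gen 8 (rule 62): 1100001000011
Gen 9 (rule 161): 0001100011000
Gen 10 (rule 60): 0001010010100
Gen 11 (rule 62): 0011111111110
Gen 12 (rule 161): 1001111111100

Answer: never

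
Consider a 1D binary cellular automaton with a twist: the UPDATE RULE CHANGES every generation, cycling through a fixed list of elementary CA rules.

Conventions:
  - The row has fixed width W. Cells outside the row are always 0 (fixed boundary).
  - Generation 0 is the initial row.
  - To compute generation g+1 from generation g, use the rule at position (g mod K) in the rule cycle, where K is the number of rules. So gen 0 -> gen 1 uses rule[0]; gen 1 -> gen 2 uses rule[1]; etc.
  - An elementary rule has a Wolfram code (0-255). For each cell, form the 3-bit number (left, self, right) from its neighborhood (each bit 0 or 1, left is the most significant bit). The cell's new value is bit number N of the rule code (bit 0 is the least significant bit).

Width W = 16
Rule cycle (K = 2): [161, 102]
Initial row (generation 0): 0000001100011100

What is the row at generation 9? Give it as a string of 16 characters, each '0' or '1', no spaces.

Answer: 0001111000111111

Derivation:
Gen 0: 0000001100011100
Gen 1 (rule 161): 1111100001001001
Gen 2 (rule 102): 0000100011011011
Gen 3 (rule 161): 1110001000100100
Gen 4 (rule 102): 0010011001101100
Gen 5 (rule 161): 1000000000010001
Gen 6 (rule 102): 1000000000110011
Gen 7 (rule 161): 0011111110000000
Gen 8 (rule 102): 0100000010000000
Gen 9 (rule 161): 0001111000111111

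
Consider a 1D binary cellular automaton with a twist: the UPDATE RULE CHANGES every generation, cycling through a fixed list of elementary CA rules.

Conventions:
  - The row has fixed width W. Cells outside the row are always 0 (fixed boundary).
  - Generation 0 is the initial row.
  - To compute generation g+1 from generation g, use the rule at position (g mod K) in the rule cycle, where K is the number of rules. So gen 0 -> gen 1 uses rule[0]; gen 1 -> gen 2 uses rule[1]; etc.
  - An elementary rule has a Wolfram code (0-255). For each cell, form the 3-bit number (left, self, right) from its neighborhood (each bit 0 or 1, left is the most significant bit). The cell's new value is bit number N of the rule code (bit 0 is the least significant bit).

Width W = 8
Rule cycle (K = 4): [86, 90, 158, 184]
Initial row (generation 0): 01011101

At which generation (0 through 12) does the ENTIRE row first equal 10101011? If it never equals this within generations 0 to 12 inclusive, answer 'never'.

Gen 0: 01011101
Gen 1 (rule 86): 11000101
Gen 2 (rule 90): 11101000
Gen 3 (rule 158): 11001100
Gen 4 (rule 184): 10101010
Gen 5 (rule 86): 10101011
Gen 6 (rule 90): 00000011
Gen 7 (rule 158): 00000110
Gen 8 (rule 184): 00000101
Gen 9 (rule 86): 00001101
Gen 10 (rule 90): 00011100
Gen 11 (rule 158): 00111010
Gen 12 (rule 184): 00110101

Answer: 5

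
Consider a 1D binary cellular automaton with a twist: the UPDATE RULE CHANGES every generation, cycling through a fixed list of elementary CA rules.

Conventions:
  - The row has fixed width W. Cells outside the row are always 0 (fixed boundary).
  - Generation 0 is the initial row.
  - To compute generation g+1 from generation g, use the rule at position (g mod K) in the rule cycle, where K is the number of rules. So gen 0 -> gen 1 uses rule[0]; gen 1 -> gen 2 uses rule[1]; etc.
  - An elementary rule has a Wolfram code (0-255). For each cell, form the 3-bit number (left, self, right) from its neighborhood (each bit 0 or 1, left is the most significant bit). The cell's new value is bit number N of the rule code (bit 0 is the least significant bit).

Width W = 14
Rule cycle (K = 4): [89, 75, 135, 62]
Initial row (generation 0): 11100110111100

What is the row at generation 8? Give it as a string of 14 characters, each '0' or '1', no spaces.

Gen 0: 11100110111100
Gen 1 (rule 89): 10110110100111
Gen 2 (rule 75): 00110110001101
Gen 3 (rule 135): 11000000110001
Gen 4 (rule 62): 10100001101011
Gen 5 (rule 89): 00011101100011
Gen 6 (rule 75): 11110101101111
Gen 7 (rule 135): 01100100000110
Gen 8 (rule 62): 11011110001101

Answer: 11011110001101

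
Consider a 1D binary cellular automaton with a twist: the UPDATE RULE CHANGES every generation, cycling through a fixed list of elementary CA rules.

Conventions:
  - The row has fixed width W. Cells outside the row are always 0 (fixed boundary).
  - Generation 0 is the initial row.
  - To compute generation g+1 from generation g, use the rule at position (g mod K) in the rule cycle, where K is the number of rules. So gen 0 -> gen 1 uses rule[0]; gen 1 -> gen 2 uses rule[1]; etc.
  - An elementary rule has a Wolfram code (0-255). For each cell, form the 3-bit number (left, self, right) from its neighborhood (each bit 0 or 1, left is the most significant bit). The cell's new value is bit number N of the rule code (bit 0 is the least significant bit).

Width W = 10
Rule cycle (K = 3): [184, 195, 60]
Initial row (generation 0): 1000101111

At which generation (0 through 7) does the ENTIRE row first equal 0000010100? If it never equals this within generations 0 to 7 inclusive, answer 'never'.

Answer: 7

Derivation:
Gen 0: 1000101111
Gen 1 (rule 184): 0100011110
Gen 2 (rule 195): 1001101110
Gen 3 (rule 60): 1101011001
Gen 4 (rule 184): 1010110100
Gen 5 (rule 195): 0000010001
Gen 6 (rule 60): 0000011001
Gen 7 (rule 184): 0000010100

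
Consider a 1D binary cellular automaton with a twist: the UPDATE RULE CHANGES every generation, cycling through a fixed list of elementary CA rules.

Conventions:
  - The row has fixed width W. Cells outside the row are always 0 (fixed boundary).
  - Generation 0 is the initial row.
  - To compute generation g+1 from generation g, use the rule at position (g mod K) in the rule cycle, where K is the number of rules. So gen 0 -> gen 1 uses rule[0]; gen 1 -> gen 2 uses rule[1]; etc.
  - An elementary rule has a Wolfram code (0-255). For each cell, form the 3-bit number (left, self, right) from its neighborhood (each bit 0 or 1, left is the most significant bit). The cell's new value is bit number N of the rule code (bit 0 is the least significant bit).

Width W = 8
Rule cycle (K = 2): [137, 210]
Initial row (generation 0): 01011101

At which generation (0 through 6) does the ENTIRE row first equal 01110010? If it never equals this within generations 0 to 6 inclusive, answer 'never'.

Gen 0: 01011101
Gen 1 (rule 137): 00011000
Gen 2 (rule 210): 00101100
Gen 3 (rule 137): 10001001
Gen 4 (rule 210): 01010110
Gen 5 (rule 137): 00000100
Gen 6 (rule 210): 00001010

Answer: never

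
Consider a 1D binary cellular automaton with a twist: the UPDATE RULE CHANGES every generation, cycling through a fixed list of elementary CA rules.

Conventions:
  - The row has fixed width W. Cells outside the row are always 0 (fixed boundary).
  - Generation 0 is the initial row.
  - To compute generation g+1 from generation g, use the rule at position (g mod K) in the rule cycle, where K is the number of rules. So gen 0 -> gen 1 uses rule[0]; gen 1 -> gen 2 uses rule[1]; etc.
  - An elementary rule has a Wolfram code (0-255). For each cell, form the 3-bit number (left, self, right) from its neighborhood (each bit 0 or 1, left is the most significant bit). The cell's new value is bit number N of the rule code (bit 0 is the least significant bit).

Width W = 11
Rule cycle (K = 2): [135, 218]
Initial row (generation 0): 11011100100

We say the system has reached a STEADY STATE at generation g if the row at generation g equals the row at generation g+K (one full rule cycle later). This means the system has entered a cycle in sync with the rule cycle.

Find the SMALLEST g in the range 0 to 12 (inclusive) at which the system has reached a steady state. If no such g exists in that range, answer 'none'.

Answer: 4

Derivation:
Gen 0: 11011100100
Gen 1 (rule 135): 00001001101
Gen 2 (rule 218): 00010111100
Gen 3 (rule 135): 11110011001
Gen 4 (rule 218): 11111111110
Gen 5 (rule 135): 01111111100
Gen 6 (rule 218): 11111111110
Gen 7 (rule 135): 01111111100
Gen 8 (rule 218): 11111111110
Gen 9 (rule 135): 01111111100
Gen 10 (rule 218): 11111111110
Gen 11 (rule 135): 01111111100
Gen 12 (rule 218): 11111111110
Gen 13 (rule 135): 01111111100
Gen 14 (rule 218): 11111111110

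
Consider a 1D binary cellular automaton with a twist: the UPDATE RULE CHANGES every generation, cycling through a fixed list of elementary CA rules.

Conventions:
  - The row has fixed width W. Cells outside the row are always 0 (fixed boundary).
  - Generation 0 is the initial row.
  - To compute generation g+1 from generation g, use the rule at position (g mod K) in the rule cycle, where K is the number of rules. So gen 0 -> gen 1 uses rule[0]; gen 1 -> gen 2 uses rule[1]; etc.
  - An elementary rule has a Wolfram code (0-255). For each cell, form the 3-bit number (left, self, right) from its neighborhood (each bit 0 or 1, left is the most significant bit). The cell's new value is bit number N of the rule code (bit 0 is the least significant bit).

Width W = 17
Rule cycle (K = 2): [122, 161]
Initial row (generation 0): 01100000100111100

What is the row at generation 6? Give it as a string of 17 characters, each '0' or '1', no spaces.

Gen 0: 01100000100111100
Gen 1 (rule 122): 11110001011100110
Gen 2 (rule 161): 01100100101000000
Gen 3 (rule 122): 11111011010100000
Gen 4 (rule 161): 01110100101001111
Gen 5 (rule 122): 11011011010111001
Gen 6 (rule 161): 00100100101010000

Answer: 00100100101010000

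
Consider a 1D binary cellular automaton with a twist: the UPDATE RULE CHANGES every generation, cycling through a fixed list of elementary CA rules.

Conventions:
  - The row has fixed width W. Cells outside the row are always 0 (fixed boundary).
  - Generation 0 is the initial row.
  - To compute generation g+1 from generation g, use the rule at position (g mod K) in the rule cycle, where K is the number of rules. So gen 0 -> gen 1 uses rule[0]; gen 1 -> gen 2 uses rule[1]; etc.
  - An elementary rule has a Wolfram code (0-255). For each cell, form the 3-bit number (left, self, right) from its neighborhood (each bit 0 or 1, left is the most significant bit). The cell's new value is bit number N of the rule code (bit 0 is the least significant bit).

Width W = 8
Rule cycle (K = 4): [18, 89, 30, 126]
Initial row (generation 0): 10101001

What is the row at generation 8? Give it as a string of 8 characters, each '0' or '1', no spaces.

Gen 0: 10101001
Gen 1 (rule 18): 00000110
Gen 2 (rule 89): 11110111
Gen 3 (rule 30): 10000100
Gen 4 (rule 126): 11001110
Gen 5 (rule 18): 00110001
Gen 6 (rule 89): 10111100
Gen 7 (rule 30): 10100010
Gen 8 (rule 126): 11110111

Answer: 11110111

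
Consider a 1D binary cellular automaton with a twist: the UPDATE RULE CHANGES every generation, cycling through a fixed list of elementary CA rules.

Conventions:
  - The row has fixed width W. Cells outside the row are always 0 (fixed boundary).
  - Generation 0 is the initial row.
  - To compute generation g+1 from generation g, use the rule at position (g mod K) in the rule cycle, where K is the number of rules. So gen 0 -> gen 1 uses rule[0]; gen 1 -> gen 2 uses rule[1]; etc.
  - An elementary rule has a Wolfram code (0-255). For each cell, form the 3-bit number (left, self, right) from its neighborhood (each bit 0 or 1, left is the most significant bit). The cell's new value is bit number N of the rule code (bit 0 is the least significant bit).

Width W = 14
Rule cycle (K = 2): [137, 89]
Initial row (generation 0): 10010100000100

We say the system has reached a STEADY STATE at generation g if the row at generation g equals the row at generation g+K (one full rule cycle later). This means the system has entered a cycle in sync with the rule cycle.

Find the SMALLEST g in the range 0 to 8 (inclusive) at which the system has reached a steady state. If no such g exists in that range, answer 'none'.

Answer: none

Derivation:
Gen 0: 10010100000100
Gen 1 (rule 137): 00000001110001
Gen 2 (rule 89): 11111101011100
Gen 3 (rule 137): 11111000011001
Gen 4 (rule 89): 10001111011100
Gen 5 (rule 137): 00101110011001
Gen 6 (rule 89): 10001011011100
Gen 7 (rule 137): 00100010011001
Gen 8 (rule 89): 10011001011100
Gen 9 (rule 137): 00010000011001
Gen 10 (rule 89): 11001111011100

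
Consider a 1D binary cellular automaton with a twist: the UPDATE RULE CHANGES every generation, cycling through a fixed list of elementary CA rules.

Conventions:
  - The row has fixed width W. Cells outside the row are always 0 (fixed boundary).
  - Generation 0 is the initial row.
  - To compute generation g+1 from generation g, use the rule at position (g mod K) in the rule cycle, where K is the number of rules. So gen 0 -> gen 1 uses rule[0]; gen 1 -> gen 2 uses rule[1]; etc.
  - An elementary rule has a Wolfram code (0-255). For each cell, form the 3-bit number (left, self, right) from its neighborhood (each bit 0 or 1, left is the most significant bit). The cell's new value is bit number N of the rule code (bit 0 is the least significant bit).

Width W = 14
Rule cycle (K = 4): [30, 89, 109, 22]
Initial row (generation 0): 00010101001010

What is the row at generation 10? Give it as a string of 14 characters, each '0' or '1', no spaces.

Gen 0: 00010101001010
Gen 1 (rule 30): 00110101111011
Gen 2 (rule 89): 10110001001011
Gen 3 (rule 109): 11110101001111
Gen 4 (rule 22): 00000101110000
Gen 5 (rule 30): 00001101001000
Gen 6 (rule 89): 11101100100111
Gen 7 (rule 109): 10111100100101
Gen 8 (rule 22): 10000011111101
Gen 9 (rule 30): 11000110000001
Gen 10 (rule 89): 11110111111100

Answer: 11110111111100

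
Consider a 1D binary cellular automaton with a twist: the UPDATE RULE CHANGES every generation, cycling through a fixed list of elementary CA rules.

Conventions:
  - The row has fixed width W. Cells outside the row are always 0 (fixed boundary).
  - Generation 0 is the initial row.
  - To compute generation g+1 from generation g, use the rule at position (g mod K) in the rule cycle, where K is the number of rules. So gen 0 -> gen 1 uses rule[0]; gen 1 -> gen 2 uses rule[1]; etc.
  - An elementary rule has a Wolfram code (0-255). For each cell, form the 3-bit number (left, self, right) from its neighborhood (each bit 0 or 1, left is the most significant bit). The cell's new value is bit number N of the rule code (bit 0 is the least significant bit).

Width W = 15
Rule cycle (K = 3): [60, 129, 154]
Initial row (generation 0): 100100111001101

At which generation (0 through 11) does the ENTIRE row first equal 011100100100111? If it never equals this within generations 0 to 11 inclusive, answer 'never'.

Answer: never

Derivation:
Gen 0: 100100111001101
Gen 1 (rule 60): 110110100101011
Gen 2 (rule 129): 000000000000000
Gen 3 (rule 154): 000000000000000
Gen 4 (rule 60): 000000000000000
Gen 5 (rule 129): 111111111111111
Gen 6 (rule 154): 111111111111110
Gen 7 (rule 60): 100000000000001
Gen 8 (rule 129): 001111111111100
Gen 9 (rule 154): 011111111111010
Gen 10 (rule 60): 010000000000111
Gen 11 (rule 129): 000111111110010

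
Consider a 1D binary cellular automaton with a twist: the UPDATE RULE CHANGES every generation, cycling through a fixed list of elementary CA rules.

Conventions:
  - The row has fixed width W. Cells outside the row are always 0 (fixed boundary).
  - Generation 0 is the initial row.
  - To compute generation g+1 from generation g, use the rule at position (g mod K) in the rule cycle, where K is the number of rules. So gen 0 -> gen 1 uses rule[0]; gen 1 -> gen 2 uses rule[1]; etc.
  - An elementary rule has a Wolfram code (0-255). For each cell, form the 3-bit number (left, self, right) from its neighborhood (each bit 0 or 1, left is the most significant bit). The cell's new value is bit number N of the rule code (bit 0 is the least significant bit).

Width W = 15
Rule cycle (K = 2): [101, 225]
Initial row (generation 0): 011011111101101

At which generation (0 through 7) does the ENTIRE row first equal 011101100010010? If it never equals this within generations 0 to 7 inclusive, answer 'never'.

Gen 0: 011011111101101
Gen 1 (rule 101): 001100000110111
Gen 2 (rule 225): 100101110011011
Gen 3 (rule 101): 100110010001101
Gen 4 (rule 225): 000010000100110
Gen 5 (rule 101): 111010110100010
Gen 6 (rule 225): 011101011001000
Gen 7 (rule 101): 000111101001011

Answer: never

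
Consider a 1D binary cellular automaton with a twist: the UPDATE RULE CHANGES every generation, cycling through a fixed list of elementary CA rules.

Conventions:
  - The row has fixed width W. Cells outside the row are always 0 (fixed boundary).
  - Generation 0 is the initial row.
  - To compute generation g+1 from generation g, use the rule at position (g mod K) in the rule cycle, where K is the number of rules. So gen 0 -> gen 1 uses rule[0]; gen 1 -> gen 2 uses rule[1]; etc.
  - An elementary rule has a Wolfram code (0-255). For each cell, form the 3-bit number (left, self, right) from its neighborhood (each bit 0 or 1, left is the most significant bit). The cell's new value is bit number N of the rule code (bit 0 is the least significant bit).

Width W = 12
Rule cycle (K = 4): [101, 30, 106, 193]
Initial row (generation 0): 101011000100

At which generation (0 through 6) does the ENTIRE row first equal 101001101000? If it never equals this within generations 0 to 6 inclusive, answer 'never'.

Answer: never

Derivation:
Gen 0: 101011000100
Gen 1 (rule 101): 111101010101
Gen 2 (rule 30): 100001010101
Gen 3 (rule 106): 000010101010
Gen 4 (rule 193): 111000000000
Gen 5 (rule 101): 001011111111
Gen 6 (rule 30): 011010000000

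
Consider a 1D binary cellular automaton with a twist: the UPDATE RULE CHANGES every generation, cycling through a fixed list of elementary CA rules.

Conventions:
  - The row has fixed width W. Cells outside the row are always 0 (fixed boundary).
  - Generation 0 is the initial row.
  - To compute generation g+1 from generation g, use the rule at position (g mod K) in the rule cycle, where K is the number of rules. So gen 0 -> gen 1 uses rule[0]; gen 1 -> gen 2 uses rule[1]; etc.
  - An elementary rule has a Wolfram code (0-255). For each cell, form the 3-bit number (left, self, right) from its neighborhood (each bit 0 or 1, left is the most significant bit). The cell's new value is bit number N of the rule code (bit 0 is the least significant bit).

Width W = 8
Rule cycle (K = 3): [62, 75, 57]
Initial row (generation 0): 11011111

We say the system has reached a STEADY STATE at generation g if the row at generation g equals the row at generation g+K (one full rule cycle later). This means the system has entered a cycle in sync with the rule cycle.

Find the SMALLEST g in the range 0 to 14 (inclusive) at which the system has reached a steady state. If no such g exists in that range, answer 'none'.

Answer: none

Derivation:
Gen 0: 11011111
Gen 1 (rule 62): 10110000
Gen 2 (rule 75): 00110111
Gen 3 (rule 57): 10101100
Gen 4 (rule 62): 11111010
Gen 5 (rule 75): 10001000
Gen 6 (rule 57): 01100111
Gen 7 (rule 62): 11011100
Gen 8 (rule 75): 11010101
Gen 9 (rule 57): 10101010
Gen 10 (rule 62): 11111111
Gen 11 (rule 75): 10000001
Gen 12 (rule 57): 01111100
Gen 13 (rule 62): 11000010
Gen 14 (rule 75): 11011100
Gen 15 (rule 57): 10110011
Gen 16 (rule 62): 11101110
Gen 17 (rule 75): 10101010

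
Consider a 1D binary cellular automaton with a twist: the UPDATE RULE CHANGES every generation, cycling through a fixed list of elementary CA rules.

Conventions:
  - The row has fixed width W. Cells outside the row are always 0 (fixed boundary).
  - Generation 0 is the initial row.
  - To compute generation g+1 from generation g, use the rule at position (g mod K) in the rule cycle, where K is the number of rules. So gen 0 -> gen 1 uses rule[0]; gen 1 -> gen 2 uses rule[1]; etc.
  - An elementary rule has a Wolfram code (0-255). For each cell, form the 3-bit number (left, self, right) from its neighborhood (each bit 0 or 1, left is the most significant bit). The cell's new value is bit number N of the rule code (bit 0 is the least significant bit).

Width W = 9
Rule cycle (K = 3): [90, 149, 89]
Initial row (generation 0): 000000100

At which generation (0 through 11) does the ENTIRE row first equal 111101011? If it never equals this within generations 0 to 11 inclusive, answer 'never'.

Gen 0: 000000100
Gen 1 (rule 90): 000001010
Gen 2 (rule 149): 111101011
Gen 3 (rule 89): 100100011
Gen 4 (rule 90): 011010111
Gen 5 (rule 149): 000010010
Gen 6 (rule 89): 111001001
Gen 7 (rule 90): 101110110
Gen 8 (rule 149): 100100001
Gen 9 (rule 89): 010011100
Gen 10 (rule 90): 101110110
Gen 11 (rule 149): 100100001

Answer: 2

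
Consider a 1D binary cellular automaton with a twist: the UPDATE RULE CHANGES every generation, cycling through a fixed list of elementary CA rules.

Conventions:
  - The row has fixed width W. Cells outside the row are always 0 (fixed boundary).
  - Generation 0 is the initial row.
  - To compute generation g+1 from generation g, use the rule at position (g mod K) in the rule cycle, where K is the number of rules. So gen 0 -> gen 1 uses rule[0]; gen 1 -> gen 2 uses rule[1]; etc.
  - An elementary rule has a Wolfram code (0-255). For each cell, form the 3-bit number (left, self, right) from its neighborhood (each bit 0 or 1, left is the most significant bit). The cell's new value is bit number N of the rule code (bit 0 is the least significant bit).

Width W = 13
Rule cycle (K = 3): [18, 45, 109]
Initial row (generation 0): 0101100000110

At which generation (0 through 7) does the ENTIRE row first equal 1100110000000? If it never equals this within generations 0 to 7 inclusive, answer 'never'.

Gen 0: 0101100000110
Gen 1 (rule 18): 1000010001001
Gen 2 (rule 45): 1011010101001
Gen 3 (rule 109): 1111111111001
Gen 4 (rule 18): 0000000000110
Gen 5 (rule 45): 1111111110100
Gen 6 (rule 109): 1000000011101
Gen 7 (rule 18): 0100000100000

Answer: never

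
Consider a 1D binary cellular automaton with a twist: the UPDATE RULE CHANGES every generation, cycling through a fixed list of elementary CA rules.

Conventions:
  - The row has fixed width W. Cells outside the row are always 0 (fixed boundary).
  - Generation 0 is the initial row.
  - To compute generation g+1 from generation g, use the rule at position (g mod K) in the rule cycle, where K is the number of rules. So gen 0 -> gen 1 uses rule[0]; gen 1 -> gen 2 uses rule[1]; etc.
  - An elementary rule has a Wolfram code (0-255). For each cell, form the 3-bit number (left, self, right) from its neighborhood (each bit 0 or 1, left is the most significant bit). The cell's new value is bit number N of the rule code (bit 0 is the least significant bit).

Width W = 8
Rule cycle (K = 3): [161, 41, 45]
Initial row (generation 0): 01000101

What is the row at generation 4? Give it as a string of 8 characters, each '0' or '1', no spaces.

Answer: 00001110

Derivation:
Gen 0: 01000101
Gen 1 (rule 161): 00010010
Gen 2 (rule 41): 11000000
Gen 3 (rule 45): 10011111
Gen 4 (rule 161): 00001110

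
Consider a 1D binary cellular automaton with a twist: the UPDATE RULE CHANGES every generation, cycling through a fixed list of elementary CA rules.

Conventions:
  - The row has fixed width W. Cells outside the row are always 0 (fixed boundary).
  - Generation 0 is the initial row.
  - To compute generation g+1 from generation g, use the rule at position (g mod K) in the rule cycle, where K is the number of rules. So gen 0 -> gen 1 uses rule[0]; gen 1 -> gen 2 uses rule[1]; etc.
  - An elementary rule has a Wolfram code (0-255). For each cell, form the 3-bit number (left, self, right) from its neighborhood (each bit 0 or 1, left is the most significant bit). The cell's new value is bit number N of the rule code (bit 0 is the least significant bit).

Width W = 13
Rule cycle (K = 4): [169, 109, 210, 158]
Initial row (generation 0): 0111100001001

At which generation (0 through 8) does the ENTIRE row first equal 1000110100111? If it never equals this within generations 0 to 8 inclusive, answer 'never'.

Gen 0: 0111100001001
Gen 1 (rule 169): 0111001100000
Gen 2 (rule 109): 0101001101111
Gen 3 (rule 210): 1000110100111
Gen 4 (rule 158): 1101100111110
Gen 5 (rule 169): 1011000111100
Gen 6 (rule 109): 1111010100101
Gen 7 (rule 210): 0111000011000
Gen 8 (rule 158): 1110100110100

Answer: 3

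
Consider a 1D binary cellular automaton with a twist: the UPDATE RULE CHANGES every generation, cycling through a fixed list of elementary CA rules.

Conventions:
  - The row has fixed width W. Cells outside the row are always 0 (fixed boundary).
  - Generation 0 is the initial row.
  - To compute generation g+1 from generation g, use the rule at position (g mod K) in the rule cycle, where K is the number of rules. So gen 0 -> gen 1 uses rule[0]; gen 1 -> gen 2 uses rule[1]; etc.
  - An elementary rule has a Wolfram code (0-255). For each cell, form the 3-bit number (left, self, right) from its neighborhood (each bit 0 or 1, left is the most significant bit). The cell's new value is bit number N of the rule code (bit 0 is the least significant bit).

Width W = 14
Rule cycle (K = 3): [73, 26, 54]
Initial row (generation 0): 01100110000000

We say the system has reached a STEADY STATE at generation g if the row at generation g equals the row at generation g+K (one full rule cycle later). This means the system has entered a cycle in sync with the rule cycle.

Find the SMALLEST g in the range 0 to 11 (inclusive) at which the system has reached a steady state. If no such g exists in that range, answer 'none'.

Answer: none

Derivation:
Gen 0: 01100110000000
Gen 1 (rule 73): 01100110111111
Gen 2 (rule 26): 11011100100000
Gen 3 (rule 54): 00100011110000
Gen 4 (rule 73): 10001010010111
Gen 5 (rule 26): 01010001100100
Gen 6 (rule 54): 11111010011110
Gen 7 (rule 73): 10001000010010
Gen 8 (rule 26): 01010100101101
Gen 9 (rule 54): 11111111110011
Gen 10 (rule 73): 10000000010011
Gen 11 (rule 26): 01000000101110
Gen 12 (rule 54): 11100001110001
Gen 13 (rule 73): 10101101010100
Gen 14 (rule 26): 00001000000010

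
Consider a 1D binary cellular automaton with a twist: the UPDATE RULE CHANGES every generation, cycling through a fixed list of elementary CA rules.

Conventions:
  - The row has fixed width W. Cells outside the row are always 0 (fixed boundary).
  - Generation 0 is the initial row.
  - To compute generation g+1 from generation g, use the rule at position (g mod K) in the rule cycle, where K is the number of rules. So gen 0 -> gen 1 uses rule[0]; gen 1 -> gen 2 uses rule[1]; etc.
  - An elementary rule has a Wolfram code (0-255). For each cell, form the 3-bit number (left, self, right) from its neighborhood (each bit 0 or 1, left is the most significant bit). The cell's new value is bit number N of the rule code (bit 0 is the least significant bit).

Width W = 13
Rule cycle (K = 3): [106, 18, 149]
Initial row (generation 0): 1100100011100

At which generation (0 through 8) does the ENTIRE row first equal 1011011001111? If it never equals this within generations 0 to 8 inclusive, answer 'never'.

Answer: 4

Derivation:
Gen 0: 1100100011100
Gen 1 (rule 106): 1101000110100
Gen 2 (rule 18): 0000101000010
Gen 3 (rule 149): 1110101111011
Gen 4 (rule 106): 1011011001111
Gen 5 (rule 18): 0000000110000
Gen 6 (rule 149): 1111110001111
Gen 7 (rule 106): 1000010011001
Gen 8 (rule 18): 0100101100110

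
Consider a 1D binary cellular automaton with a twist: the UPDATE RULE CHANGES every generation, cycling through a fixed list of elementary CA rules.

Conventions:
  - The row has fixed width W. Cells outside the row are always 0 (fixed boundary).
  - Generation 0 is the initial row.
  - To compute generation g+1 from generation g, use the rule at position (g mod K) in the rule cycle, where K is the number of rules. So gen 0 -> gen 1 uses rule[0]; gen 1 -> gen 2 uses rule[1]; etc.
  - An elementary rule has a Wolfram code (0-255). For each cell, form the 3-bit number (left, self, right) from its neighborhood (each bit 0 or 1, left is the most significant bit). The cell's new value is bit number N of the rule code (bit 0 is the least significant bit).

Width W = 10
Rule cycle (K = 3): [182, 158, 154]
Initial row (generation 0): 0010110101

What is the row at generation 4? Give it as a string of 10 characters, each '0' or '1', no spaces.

Answer: 0011011011

Derivation:
Gen 0: 0010110101
Gen 1 (rule 182): 0111001111
Gen 2 (rule 158): 1110111110
Gen 3 (rule 154): 1100111101
Gen 4 (rule 182): 0011011011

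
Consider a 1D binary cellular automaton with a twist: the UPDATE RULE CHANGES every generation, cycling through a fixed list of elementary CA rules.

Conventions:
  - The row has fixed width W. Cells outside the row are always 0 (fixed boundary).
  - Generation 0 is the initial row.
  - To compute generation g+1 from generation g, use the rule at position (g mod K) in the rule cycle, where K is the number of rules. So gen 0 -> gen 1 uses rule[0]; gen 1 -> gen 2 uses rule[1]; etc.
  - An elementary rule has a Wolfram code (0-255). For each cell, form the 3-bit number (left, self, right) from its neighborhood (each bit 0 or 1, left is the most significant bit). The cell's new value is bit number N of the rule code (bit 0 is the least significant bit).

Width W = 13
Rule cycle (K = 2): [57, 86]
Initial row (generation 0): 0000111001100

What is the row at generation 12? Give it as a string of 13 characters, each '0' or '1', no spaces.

Gen 0: 0000111001100
Gen 1 (rule 57): 1110100101011
Gen 2 (rule 86): 0010111101001
Gen 3 (rule 57): 1001100010100
Gen 4 (rule 86): 1110110110110
Gen 5 (rule 57): 1001101101101
Gen 6 (rule 86): 1110100100101
Gen 7 (rule 57): 1001010010010
Gen 8 (rule 86): 1111011111111
Gen 9 (rule 57): 1000110000000
Gen 10 (rule 86): 1101011000000
Gen 11 (rule 57): 1010110111111
Gen 12 (rule 86): 1010010000001

Answer: 1010010000001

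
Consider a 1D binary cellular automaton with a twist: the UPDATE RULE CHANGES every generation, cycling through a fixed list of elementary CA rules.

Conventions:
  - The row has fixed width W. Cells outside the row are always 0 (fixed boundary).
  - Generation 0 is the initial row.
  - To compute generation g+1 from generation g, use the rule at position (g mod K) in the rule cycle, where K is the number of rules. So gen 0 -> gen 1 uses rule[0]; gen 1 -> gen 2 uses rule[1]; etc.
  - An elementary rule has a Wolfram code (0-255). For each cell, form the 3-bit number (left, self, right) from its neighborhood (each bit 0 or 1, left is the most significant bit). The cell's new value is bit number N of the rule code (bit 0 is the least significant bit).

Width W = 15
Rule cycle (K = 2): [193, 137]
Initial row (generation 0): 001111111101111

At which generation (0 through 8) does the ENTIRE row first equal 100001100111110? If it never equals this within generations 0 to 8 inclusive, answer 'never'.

Gen 0: 001111111101111
Gen 1 (rule 193): 100111111100111
Gen 2 (rule 137): 000111111000110
Gen 3 (rule 193): 110011111010010
Gen 4 (rule 137): 100011110000000
Gen 5 (rule 193): 001001110111111
Gen 6 (rule 137): 100001100111110
Gen 7 (rule 193): 001100100011110
Gen 8 (rule 137): 101000001011100

Answer: 6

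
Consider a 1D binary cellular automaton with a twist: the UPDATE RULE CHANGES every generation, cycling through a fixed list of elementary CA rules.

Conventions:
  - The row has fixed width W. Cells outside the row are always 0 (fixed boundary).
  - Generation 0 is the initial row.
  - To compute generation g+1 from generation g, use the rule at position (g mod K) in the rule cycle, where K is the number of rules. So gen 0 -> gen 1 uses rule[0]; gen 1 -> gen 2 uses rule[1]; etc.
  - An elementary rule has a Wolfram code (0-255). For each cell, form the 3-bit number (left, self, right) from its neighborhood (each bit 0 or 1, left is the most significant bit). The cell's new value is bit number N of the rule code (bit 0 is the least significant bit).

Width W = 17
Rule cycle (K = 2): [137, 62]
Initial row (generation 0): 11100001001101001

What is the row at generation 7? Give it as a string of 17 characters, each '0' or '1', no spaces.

Answer: 11000111111001100

Derivation:
Gen 0: 11100001001101001
Gen 1 (rule 137): 11001100001000000
Gen 2 (rule 62): 10111010011100000
Gen 3 (rule 137): 00110000011001111
Gen 4 (rule 62): 01101000110111000
Gen 5 (rule 137): 01000010100110011
Gen 6 (rule 62): 11100111111101110
Gen 7 (rule 137): 11000111111001100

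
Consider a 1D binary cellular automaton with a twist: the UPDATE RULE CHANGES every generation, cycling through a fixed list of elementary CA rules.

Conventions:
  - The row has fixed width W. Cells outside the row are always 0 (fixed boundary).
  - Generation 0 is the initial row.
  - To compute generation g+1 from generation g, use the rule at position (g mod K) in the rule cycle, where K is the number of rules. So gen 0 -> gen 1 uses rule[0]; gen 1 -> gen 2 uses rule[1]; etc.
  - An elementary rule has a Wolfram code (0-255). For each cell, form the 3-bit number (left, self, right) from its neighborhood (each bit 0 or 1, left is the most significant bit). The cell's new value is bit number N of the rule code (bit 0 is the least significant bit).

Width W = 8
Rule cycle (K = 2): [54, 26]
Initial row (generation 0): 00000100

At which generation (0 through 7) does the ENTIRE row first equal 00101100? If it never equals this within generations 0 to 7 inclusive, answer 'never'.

Answer: never

Derivation:
Gen 0: 00000100
Gen 1 (rule 54): 00001110
Gen 2 (rule 26): 00011001
Gen 3 (rule 54): 00100111
Gen 4 (rule 26): 01011100
Gen 5 (rule 54): 11100010
Gen 6 (rule 26): 10010101
Gen 7 (rule 54): 11111111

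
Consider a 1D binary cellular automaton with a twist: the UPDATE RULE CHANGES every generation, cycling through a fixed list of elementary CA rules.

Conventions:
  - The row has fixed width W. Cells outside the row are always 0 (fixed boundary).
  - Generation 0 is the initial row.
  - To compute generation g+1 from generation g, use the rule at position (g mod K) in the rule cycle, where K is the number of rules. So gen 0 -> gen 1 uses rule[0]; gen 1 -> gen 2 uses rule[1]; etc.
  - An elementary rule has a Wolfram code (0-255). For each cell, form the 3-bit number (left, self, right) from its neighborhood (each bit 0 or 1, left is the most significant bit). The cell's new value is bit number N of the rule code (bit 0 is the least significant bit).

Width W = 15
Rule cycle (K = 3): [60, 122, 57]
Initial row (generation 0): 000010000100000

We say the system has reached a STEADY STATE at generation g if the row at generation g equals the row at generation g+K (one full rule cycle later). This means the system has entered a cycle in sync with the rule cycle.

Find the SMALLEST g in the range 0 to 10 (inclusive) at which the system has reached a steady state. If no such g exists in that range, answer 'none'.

Answer: none

Derivation:
Gen 0: 000010000100000
Gen 1 (rule 60): 000011000110000
Gen 2 (rule 122): 000111101111000
Gen 3 (rule 57): 110100011000111
Gen 4 (rule 60): 101110010100100
Gen 5 (rule 122): 011011101011010
Gen 6 (rule 57): 010110010110101
Gen 7 (rule 60): 011101011101111
Gen 8 (rule 122): 110110110111001
Gen 9 (rule 57): 101101101100100
Gen 10 (rule 60): 111011011010110
Gen 11 (rule 122): 101111111101111
Gen 12 (rule 57): 011000000011000
Gen 13 (rule 60): 010100000010100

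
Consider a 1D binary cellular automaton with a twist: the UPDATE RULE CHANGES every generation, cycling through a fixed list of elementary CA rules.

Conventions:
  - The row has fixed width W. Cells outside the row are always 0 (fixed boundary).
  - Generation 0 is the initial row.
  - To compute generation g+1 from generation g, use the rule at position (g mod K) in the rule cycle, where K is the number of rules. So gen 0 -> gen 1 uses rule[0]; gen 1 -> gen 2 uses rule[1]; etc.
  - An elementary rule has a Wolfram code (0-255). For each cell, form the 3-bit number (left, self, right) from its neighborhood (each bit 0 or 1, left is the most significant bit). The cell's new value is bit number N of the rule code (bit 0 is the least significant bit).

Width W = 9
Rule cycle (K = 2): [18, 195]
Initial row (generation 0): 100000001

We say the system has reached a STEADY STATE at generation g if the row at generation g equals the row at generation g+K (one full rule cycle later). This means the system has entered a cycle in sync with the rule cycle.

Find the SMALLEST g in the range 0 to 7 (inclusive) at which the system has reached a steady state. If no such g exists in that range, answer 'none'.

Gen 0: 100000001
Gen 1 (rule 18): 010000010
Gen 2 (rule 195): 100111100
Gen 3 (rule 18): 011000010
Gen 4 (rule 195): 101011100
Gen 5 (rule 18): 000000010
Gen 6 (rule 195): 111111100
Gen 7 (rule 18): 000000010
Gen 8 (rule 195): 111111100
Gen 9 (rule 18): 000000010

Answer: 5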